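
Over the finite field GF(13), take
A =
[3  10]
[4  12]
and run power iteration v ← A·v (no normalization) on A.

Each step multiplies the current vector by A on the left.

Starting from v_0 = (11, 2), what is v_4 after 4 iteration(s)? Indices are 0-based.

v_4 = (12, 6)

v_0 = (11, 2).
v_1 = A·v_0 = (1, 3).
v_2 = A·v_1 = (7, 1).
v_3 = A·v_2 = (5, 1).
v_4 = A·v_3 = (12, 6).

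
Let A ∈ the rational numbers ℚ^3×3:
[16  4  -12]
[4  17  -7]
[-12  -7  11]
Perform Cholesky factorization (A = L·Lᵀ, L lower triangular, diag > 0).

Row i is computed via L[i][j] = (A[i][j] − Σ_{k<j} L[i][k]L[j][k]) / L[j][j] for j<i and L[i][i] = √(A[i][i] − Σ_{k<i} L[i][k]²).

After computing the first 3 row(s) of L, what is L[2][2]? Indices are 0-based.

L[2][2] = 1

Step 1: L[0][0] = √(16) = 4.
  L[1][0] = (4) / L[0][0] = 1.
Step 2: L[1][1] = √(16) = 4.
  L[2][0] = (-12) / L[0][0] = -3.
  L[2][1] = (-4) / L[1][1] = -1.
Step 3: L[2][2] = √(1) = 1.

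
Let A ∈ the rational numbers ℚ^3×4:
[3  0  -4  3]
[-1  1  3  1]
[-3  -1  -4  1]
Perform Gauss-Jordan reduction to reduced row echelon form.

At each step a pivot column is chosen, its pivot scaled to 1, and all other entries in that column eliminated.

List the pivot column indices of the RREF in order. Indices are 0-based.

pivot columns: 0, 1, 2

pivot(0,0)=3: scale R0 → (1, 0, -4/3, 1)
  clear (1,0): R1 −= (-1)R0 → (0, 1, 5/3, 2)
  clear (2,0): R2 −= (-3)R0 → (0, -1, -8, 4)
pivot(1,1)=1: scale R1 → (0, 1, 5/3, 2)
  clear (2,1): R2 −= (-1)R1 → (0, 0, -19/3, 6)
pivot(2,2)=-19/3: scale R2 → (0, 0, 1, -18/19)
  clear (0,2): R0 −= (-4/3)R2 → (1, 0, 0, -5/19)
  clear (1,2): R1 −= (5/3)R2 → (0, 1, 0, 68/19)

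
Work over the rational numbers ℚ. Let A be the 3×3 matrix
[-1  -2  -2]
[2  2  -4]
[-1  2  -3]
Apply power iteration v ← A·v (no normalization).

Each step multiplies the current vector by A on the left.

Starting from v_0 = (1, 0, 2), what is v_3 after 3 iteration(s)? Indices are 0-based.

v_3 = (-71, 18, -61)

v_0 = (1, 0, 2).
v_1 = A·v_0 = (-5, -6, -7).
v_2 = A·v_1 = (31, 6, 14).
v_3 = A·v_2 = (-71, 18, -61).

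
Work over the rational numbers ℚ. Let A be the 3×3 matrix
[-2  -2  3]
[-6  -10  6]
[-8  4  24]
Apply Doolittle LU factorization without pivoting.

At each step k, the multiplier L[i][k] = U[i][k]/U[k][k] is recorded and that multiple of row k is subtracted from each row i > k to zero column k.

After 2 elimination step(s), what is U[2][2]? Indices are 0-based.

[col 0] pivot -2
  R1 -= 3*R0 → (0, -4, -3)  (L[1][0] := 3)
  R2 -= 4*R0 → (0, 12, 12)  (L[2][0] := 4)
[col 1] pivot -4
  R2 -= -3*R1 → (0, 0, 3)  (L[2][1] := -3)

U[2][2] = 3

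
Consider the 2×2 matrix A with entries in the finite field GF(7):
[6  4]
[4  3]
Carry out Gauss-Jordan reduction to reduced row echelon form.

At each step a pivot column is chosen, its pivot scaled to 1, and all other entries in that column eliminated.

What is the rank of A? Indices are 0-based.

rank = 2

pivot(0,0)=6: scale R0 → (1, 3)
  clear (1,0): R1 −= (4)R0 → (0, 5)
pivot(1,1)=5: scale R1 → (0, 1)
  clear (0,1): R0 −= (3)R1 → (1, 0)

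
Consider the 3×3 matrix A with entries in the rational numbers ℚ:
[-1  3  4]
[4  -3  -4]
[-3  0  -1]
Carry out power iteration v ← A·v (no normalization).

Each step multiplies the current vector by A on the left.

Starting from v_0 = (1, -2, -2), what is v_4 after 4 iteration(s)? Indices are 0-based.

v_0 = (1, -2, -2).
v_1 = A·v_0 = (-15, 18, -1).
v_2 = A·v_1 = (65, -110, 46).
v_3 = A·v_2 = (-211, 406, -241).
v_4 = A·v_3 = (465, -1098, 874).

v_4 = (465, -1098, 874)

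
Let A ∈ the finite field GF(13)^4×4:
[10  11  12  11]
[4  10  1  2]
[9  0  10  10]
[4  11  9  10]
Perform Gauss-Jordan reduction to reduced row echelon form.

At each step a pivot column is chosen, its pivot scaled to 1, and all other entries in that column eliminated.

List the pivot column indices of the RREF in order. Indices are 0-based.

pivot columns: 0, 1, 2, 3

pivot(0,0)=10: scale R0 → (1, 5, 9, 5)
  clear (1,0): R1 −= (4)R0 → (0, 3, 4, 8)
  clear (2,0): R2 −= (9)R0 → (0, 7, 7, 4)
  clear (3,0): R3 −= (4)R0 → (0, 4, 12, 3)
pivot(1,1)=3: scale R1 → (0, 1, 10, 7)
  clear (0,1): R0 −= (5)R1 → (1, 0, 11, 9)
  clear (2,1): R2 −= (7)R1 → (0, 0, 2, 7)
  clear (3,1): R3 −= (4)R1 → (0, 0, 11, 1)
pivot(2,2)=2: scale R2 → (0, 0, 1, 10)
  clear (0,2): R0 −= (11)R2 → (1, 0, 0, 3)
  clear (1,2): R1 −= (10)R2 → (0, 1, 0, 11)
  clear (3,2): R3 −= (11)R2 → (0, 0, 0, 8)
pivot(3,3)=8: scale R3 → (0, 0, 0, 1)
  clear (0,3): R0 −= (3)R3 → (1, 0, 0, 0)
  clear (1,3): R1 −= (11)R3 → (0, 1, 0, 0)
  clear (2,3): R2 −= (10)R3 → (0, 0, 1, 0)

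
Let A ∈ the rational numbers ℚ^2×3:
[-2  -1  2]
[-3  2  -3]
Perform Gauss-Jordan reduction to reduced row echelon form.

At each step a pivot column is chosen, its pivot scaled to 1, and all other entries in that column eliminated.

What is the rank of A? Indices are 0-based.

[1] R0 /= -2  ⇒  (1, 1/2, -1)
     R1 -= -3·R0  ⇒  (0, 7/2, -6)
[2] R1 /= 7/2  ⇒  (0, 1, -12/7)
     R0 -= 1/2·R1  ⇒  (1, 0, -1/7)

rank = 2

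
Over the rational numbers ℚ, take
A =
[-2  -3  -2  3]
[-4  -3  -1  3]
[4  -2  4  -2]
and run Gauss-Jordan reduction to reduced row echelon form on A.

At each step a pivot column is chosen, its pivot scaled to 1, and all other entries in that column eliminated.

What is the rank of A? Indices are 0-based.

rank = 3

pivot(0,0)=-2: scale R0 → (1, 3/2, 1, -3/2)
  clear (1,0): R1 −= (-4)R0 → (0, 3, 3, -3)
  clear (2,0): R2 −= (4)R0 → (0, -8, 0, 4)
pivot(1,1)=3: scale R1 → (0, 1, 1, -1)
  clear (0,1): R0 −= (3/2)R1 → (1, 0, -1/2, 0)
  clear (2,1): R2 −= (-8)R1 → (0, 0, 8, -4)
pivot(2,2)=8: scale R2 → (0, 0, 1, -1/2)
  clear (0,2): R0 −= (-1/2)R2 → (1, 0, 0, -1/4)
  clear (1,2): R1 −= (1)R2 → (0, 1, 0, -1/2)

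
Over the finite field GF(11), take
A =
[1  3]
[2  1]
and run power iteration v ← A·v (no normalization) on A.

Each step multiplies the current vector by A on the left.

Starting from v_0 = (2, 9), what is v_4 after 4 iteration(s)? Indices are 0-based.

v_0 = (2, 9).
v_1 = A·v_0 = (7, 2).
v_2 = A·v_1 = (2, 5).
v_3 = A·v_2 = (6, 9).
v_4 = A·v_3 = (0, 10).

v_4 = (0, 10)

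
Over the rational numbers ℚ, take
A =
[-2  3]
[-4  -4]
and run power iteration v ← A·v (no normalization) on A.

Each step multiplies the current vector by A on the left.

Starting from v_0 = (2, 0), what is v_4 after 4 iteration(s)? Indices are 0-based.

v_0 = (2, 0).
v_1 = A·v_0 = (-4, -8).
v_2 = A·v_1 = (-16, 48).
v_3 = A·v_2 = (176, -128).
v_4 = A·v_3 = (-736, -192).

v_4 = (-736, -192)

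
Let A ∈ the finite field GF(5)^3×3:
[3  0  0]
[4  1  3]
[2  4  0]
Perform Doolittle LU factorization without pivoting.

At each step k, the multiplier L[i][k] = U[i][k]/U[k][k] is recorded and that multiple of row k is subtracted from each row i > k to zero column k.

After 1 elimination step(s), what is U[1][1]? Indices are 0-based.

U[1][1] = 1

Step 1: pivot at (0,0) is 3.
  row1 ← row1 − (3)·row0  ⇒  L[1][0]=3, U row1=(0, 1, 3)
  row2 ← row2 − (4)·row0  ⇒  L[2][0]=4, U row2=(0, 4, 0)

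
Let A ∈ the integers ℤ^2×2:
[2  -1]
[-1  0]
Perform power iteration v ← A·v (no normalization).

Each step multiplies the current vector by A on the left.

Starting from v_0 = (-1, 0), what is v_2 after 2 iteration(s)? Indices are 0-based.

v_0 = (-1, 0).
v_1 = A·v_0 = (-2, 1).
v_2 = A·v_1 = (-5, 2).

v_2 = (-5, 2)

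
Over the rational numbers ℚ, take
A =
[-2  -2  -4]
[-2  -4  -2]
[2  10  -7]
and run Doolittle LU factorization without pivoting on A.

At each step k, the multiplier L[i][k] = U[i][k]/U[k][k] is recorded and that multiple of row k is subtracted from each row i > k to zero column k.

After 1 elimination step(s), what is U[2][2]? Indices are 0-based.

Step 1: pivot at (0,0) is -2.
  row1 ← row1 − (1)·row0  ⇒  L[1][0]=1, U row1=(0, -2, 2)
  row2 ← row2 − (-1)·row0  ⇒  L[2][0]=-1, U row2=(0, 8, -11)

U[2][2] = -11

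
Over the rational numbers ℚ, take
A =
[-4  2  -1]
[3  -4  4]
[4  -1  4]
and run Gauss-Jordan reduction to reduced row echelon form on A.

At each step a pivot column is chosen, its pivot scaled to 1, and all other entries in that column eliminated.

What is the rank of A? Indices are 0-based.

rank = 3

pivot(0,0)=-4: scale R0 → (1, -1/2, 1/4)
  clear (1,0): R1 −= (3)R0 → (0, -5/2, 13/4)
  clear (2,0): R2 −= (4)R0 → (0, 1, 3)
pivot(1,1)=-5/2: scale R1 → (0, 1, -13/10)
  clear (0,1): R0 −= (-1/2)R1 → (1, 0, -2/5)
  clear (2,1): R2 −= (1)R1 → (0, 0, 43/10)
pivot(2,2)=43/10: scale R2 → (0, 0, 1)
  clear (0,2): R0 −= (-2/5)R2 → (1, 0, 0)
  clear (1,2): R1 −= (-13/10)R2 → (0, 1, 0)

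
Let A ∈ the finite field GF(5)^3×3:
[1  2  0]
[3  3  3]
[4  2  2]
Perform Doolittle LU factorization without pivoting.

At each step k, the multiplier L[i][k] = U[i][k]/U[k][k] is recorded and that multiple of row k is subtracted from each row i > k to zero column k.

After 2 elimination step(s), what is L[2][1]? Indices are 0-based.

L[2][1] = 2

[col 0] pivot 1
  R1 -= 3*R0 → (0, 2, 3)  (L[1][0] := 3)
  R2 -= 4*R0 → (0, 4, 2)  (L[2][0] := 4)
[col 1] pivot 2
  R2 -= 2*R1 → (0, 0, 1)  (L[2][1] := 2)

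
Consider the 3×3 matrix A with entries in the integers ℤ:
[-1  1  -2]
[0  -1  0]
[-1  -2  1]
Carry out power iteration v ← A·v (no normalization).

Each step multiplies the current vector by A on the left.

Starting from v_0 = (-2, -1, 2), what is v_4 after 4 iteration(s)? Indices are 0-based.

v_4 = (-26, -1, 22)

v_0 = (-2, -1, 2).
v_1 = A·v_0 = (-3, 1, 6).
v_2 = A·v_1 = (-8, -1, 7).
v_3 = A·v_2 = (-7, 1, 17).
v_4 = A·v_3 = (-26, -1, 22).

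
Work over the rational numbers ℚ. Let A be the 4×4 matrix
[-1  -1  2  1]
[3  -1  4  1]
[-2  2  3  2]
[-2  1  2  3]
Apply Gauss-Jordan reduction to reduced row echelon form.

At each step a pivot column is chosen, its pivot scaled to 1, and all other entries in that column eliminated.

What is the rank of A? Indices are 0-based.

rank = 4

step 1: normalize row 0 (÷-1) = (1, 1, -2, -1)
  row 1: subtract 3×row0 = (0, -4, 10, 4)
  row 2: subtract -2×row0 = (0, 4, -1, 0)
  row 3: subtract -2×row0 = (0, 3, -2, 1)
step 2: normalize row 1 (÷-4) = (0, 1, -5/2, -1)
  row 0: subtract 1×row1 = (1, 0, 1/2, 0)
  row 2: subtract 4×row1 = (0, 0, 9, 4)
  row 3: subtract 3×row1 = (0, 0, 11/2, 4)
step 3: normalize row 2 (÷9) = (0, 0, 1, 4/9)
  row 0: subtract 1/2×row2 = (1, 0, 0, -2/9)
  row 1: subtract -5/2×row2 = (0, 1, 0, 1/9)
  row 3: subtract 11/2×row2 = (0, 0, 0, 14/9)
step 4: normalize row 3 (÷14/9) = (0, 0, 0, 1)
  row 0: subtract -2/9×row3 = (1, 0, 0, 0)
  row 1: subtract 1/9×row3 = (0, 1, 0, 0)
  row 2: subtract 4/9×row3 = (0, 0, 1, 0)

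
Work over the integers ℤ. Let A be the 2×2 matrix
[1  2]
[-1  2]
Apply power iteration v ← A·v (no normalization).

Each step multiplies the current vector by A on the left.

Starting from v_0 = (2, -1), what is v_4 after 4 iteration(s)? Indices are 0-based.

v_0 = (2, -1).
v_1 = A·v_0 = (0, -4).
v_2 = A·v_1 = (-8, -8).
v_3 = A·v_2 = (-24, -8).
v_4 = A·v_3 = (-40, 8).

v_4 = (-40, 8)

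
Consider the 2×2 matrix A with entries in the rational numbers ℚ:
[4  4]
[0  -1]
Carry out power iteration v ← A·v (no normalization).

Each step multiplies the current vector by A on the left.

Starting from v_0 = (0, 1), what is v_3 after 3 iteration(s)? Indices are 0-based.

v_3 = (52, -1)

v_0 = (0, 1).
v_1 = A·v_0 = (4, -1).
v_2 = A·v_1 = (12, 1).
v_3 = A·v_2 = (52, -1).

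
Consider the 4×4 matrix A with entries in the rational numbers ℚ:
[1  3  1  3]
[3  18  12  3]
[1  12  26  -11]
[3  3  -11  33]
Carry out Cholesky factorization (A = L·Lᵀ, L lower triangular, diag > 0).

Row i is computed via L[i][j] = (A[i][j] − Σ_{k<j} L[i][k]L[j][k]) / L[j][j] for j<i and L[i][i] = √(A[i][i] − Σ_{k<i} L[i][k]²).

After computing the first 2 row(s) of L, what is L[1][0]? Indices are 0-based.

Step 1: L[0][0] = √(1) = 1.
  L[1][0] = (3) / L[0][0] = 3.
Step 2: L[1][1] = √(9) = 3.

L[1][0] = 3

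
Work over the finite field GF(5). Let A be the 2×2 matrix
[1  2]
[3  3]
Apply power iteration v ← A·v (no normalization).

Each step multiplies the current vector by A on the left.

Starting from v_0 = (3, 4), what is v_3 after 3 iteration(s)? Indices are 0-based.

v_3 = (0, 2)

v_0 = (3, 4).
v_1 = A·v_0 = (1, 1).
v_2 = A·v_1 = (3, 1).
v_3 = A·v_2 = (0, 2).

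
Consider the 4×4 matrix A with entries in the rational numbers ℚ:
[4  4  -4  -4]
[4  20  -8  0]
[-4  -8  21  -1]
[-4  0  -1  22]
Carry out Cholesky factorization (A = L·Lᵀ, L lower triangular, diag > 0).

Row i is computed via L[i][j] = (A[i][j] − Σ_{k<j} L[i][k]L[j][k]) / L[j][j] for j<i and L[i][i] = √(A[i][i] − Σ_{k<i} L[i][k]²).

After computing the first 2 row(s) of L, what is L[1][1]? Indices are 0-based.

Step 1: L[0][0] = √(4) = 2.
  L[1][0] = (4) / L[0][0] = 2.
Step 2: L[1][1] = √(16) = 4.

L[1][1] = 4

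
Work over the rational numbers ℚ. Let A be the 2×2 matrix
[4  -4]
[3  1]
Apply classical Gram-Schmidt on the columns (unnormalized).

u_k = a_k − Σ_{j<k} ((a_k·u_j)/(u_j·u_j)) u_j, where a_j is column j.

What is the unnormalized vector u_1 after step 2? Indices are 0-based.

u_1 = (-48/25, 64/25)

Step 1: u_0 = a_0 = (4, 3).
Step 2: u_1 = a_1 − (-13/25)·u_0 = (-48/25, 64/25).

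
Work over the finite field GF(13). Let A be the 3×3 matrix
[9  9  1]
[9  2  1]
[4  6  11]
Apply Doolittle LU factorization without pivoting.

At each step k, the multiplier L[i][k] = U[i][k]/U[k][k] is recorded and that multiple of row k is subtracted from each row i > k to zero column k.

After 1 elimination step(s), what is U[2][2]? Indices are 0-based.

Step 1: pivot at (0,0) is 9.
  row1 ← row1 − (1)·row0  ⇒  L[1][0]=1, U row1=(0, 6, 0)
  row2 ← row2 − (12)·row0  ⇒  L[2][0]=12, U row2=(0, 2, 12)

U[2][2] = 12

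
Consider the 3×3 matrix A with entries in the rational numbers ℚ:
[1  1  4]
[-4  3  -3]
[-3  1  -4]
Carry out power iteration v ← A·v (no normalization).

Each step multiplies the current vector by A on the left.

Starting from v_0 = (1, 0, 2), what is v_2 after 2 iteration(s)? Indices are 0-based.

v_2 = (-45, -33, 7)

v_0 = (1, 0, 2).
v_1 = A·v_0 = (9, -10, -11).
v_2 = A·v_1 = (-45, -33, 7).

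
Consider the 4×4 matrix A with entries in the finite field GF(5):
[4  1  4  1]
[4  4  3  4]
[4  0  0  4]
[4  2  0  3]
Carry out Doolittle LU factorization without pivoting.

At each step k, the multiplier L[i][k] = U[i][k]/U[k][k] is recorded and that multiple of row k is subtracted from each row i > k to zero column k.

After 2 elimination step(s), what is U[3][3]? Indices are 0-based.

[col 0] pivot 4
  R1 -= 1*R0 → (0, 3, 4, 3)  (L[1][0] := 1)
  R2 -= 1*R0 → (0, 4, 1, 3)  (L[2][0] := 1)
  R3 -= 1*R0 → (0, 1, 1, 2)  (L[3][0] := 1)
[col 1] pivot 3
  R2 -= 3*R1 → (0, 0, 4, 4)  (L[2][1] := 3)
  R3 -= 2*R1 → (0, 0, 3, 1)  (L[3][1] := 2)

U[3][3] = 1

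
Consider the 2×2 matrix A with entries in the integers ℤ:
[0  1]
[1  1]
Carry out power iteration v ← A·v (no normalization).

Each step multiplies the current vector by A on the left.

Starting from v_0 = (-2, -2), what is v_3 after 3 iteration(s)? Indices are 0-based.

v_0 = (-2, -2).
v_1 = A·v_0 = (-2, -4).
v_2 = A·v_1 = (-4, -6).
v_3 = A·v_2 = (-6, -10).

v_3 = (-6, -10)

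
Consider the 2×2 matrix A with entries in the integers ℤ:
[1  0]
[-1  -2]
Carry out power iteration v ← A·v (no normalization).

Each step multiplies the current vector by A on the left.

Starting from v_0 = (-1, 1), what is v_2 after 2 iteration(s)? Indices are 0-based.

v_2 = (-1, 3)

v_0 = (-1, 1).
v_1 = A·v_0 = (-1, -1).
v_2 = A·v_1 = (-1, 3).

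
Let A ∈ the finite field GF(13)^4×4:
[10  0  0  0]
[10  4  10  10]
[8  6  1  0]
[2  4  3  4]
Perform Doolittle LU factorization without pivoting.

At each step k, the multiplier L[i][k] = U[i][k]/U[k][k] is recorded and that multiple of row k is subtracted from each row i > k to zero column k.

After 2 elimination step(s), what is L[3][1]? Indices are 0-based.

k=0: U[0][0]=10
  eliminate (1,0): mult=1, new row 1: (0, 4, 10, 10); set L[1][0]=1
  eliminate (2,0): mult=6, new row 2: (0, 6, 1, 0); set L[2][0]=6
  eliminate (3,0): mult=8, new row 3: (0, 4, 3, 4); set L[3][0]=8
k=1: U[1][1]=4
  eliminate (2,1): mult=8, new row 2: (0, 0, 12, 11); set L[2][1]=8
  eliminate (3,1): mult=1, new row 3: (0, 0, 6, 7); set L[3][1]=1

L[3][1] = 1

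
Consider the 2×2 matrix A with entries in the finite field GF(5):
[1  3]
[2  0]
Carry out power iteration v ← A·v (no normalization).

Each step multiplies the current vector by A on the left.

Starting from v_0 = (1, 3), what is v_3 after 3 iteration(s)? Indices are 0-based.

v_3 = (1, 2)

v_0 = (1, 3).
v_1 = A·v_0 = (0, 2).
v_2 = A·v_1 = (1, 0).
v_3 = A·v_2 = (1, 2).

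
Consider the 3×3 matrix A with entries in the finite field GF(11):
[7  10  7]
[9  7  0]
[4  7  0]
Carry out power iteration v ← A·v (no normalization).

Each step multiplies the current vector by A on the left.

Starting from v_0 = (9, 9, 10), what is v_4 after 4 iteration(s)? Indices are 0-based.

v_0 = (9, 9, 10).
v_1 = A·v_0 = (3, 1, 0).
v_2 = A·v_1 = (9, 1, 8).
v_3 = A·v_2 = (8, 0, 10).
v_4 = A·v_3 = (5, 6, 10).

v_4 = (5, 6, 10)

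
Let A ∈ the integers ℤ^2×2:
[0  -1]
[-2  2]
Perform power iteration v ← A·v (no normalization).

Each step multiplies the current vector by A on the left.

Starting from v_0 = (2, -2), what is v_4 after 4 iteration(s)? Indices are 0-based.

v_4 = (56, -152)

v_0 = (2, -2).
v_1 = A·v_0 = (2, -8).
v_2 = A·v_1 = (8, -20).
v_3 = A·v_2 = (20, -56).
v_4 = A·v_3 = (56, -152).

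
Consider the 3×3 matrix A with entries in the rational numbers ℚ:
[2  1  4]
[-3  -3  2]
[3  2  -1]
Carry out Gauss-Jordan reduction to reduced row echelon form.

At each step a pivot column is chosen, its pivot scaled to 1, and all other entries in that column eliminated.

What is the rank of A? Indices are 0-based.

step 1: normalize row 0 (÷2) = (1, 1/2, 2)
  row 1: subtract -3×row0 = (0, -3/2, 8)
  row 2: subtract 3×row0 = (0, 1/2, -7)
step 2: normalize row 1 (÷-3/2) = (0, 1, -16/3)
  row 0: subtract 1/2×row1 = (1, 0, 14/3)
  row 2: subtract 1/2×row1 = (0, 0, -13/3)
step 3: normalize row 2 (÷-13/3) = (0, 0, 1)
  row 0: subtract 14/3×row2 = (1, 0, 0)
  row 1: subtract -16/3×row2 = (0, 1, 0)

rank = 3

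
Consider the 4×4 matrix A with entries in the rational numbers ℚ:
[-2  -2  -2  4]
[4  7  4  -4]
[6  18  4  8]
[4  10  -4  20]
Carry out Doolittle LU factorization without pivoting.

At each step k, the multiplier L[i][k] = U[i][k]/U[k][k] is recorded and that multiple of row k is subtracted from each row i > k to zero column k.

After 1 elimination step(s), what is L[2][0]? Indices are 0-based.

k=0: U[0][0]=-2
  eliminate (1,0): mult=-2, new row 1: (0, 3, 0, 4); set L[1][0]=-2
  eliminate (2,0): mult=-3, new row 2: (0, 12, -2, 20); set L[2][0]=-3
  eliminate (3,0): mult=-2, new row 3: (0, 6, -8, 28); set L[3][0]=-2

L[2][0] = -3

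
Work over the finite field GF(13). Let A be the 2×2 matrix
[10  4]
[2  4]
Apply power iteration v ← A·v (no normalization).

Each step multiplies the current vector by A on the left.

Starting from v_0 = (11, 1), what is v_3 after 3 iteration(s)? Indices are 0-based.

v_0 = (11, 1).
v_1 = A·v_0 = (10, 0).
v_2 = A·v_1 = (9, 7).
v_3 = A·v_2 = (1, 7).

v_3 = (1, 7)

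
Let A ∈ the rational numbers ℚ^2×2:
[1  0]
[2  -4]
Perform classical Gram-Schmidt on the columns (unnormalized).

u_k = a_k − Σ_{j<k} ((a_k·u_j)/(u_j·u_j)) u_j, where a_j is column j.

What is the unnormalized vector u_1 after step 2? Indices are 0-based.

Step 1: u_0 = a_0 = (1, 2).
Step 2: u_1 = a_1 − (-8/5)·u_0 = (8/5, -4/5).

u_1 = (8/5, -4/5)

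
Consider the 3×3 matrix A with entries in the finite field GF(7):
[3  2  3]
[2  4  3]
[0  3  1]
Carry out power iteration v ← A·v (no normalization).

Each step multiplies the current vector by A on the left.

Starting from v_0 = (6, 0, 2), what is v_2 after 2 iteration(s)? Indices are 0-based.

v_2 = (2, 0, 0)

v_0 = (6, 0, 2).
v_1 = A·v_0 = (3, 4, 2).
v_2 = A·v_1 = (2, 0, 0).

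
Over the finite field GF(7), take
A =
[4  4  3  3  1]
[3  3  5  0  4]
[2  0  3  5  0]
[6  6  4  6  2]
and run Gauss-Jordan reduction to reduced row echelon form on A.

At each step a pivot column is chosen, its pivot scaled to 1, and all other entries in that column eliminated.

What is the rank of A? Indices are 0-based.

rank = 4

[1] R0 /= 4  ⇒  (1, 1, 6, 6, 2)
     R1 -= 3·R0  ⇒  (0, 0, 1, 3, 5)
     R2 -= 2·R0  ⇒  (0, 5, 5, 0, 3)
     R3 -= 6·R0  ⇒  (0, 0, 3, 5, 4)
[2] R1 <-> R2
[2] R1 /= 5  ⇒  (0, 1, 1, 0, 2)
     R0 -= 1·R1  ⇒  (1, 0, 5, 6, 0)
[3] R2 /= 1  ⇒  (0, 0, 1, 3, 5)
     R0 -= 5·R2  ⇒  (1, 0, 0, 5, 3)
     R1 -= 1·R2  ⇒  (0, 1, 0, 4, 4)
     R3 -= 3·R2  ⇒  (0, 0, 0, 3, 3)
[4] R3 /= 3  ⇒  (0, 0, 0, 1, 1)
     R0 -= 5·R3  ⇒  (1, 0, 0, 0, 5)
     R1 -= 4·R3  ⇒  (0, 1, 0, 0, 0)
     R2 -= 3·R3  ⇒  (0, 0, 1, 0, 2)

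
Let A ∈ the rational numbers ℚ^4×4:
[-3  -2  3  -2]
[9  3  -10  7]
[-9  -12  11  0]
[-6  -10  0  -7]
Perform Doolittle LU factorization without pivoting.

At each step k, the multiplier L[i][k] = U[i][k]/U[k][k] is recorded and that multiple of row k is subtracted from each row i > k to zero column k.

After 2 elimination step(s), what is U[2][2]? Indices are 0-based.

k=0: U[0][0]=-3
  eliminate (1,0): mult=-3, new row 1: (0, -3, -1, 1); set L[1][0]=-3
  eliminate (2,0): mult=3, new row 2: (0, -6, 2, 6); set L[2][0]=3
  eliminate (3,0): mult=2, new row 3: (0, -6, -6, -3); set L[3][0]=2
k=1: U[1][1]=-3
  eliminate (2,1): mult=2, new row 2: (0, 0, 4, 4); set L[2][1]=2
  eliminate (3,1): mult=2, new row 3: (0, 0, -4, -5); set L[3][1]=2

U[2][2] = 4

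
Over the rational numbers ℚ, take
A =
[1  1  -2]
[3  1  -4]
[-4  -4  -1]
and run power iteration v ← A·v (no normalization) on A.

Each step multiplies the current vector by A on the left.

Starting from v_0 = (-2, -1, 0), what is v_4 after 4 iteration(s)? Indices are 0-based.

v_4 = (-1160, -2196, 1364)

v_0 = (-2, -1, 0).
v_1 = A·v_0 = (-3, -7, 12).
v_2 = A·v_1 = (-34, -64, 28).
v_3 = A·v_2 = (-154, -278, 364).
v_4 = A·v_3 = (-1160, -2196, 1364).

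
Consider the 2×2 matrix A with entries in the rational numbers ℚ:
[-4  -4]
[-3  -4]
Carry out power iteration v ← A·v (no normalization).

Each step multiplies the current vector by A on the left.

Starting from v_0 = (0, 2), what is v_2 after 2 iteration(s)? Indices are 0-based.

v_2 = (64, 56)

v_0 = (0, 2).
v_1 = A·v_0 = (-8, -8).
v_2 = A·v_1 = (64, 56).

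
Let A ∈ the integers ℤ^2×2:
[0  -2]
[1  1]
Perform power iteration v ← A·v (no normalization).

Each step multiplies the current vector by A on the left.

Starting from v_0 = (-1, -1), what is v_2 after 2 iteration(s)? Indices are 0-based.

v_2 = (4, 0)

v_0 = (-1, -1).
v_1 = A·v_0 = (2, -2).
v_2 = A·v_1 = (4, 0).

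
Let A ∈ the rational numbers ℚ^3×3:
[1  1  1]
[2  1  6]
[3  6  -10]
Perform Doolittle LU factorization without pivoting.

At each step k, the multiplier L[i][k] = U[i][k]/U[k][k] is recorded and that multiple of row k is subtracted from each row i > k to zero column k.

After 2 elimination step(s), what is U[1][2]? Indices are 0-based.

U[1][2] = 4

k=0: U[0][0]=1
  eliminate (1,0): mult=2, new row 1: (0, -1, 4); set L[1][0]=2
  eliminate (2,0): mult=3, new row 2: (0, 3, -13); set L[2][0]=3
k=1: U[1][1]=-1
  eliminate (2,1): mult=-3, new row 2: (0, 0, -1); set L[2][1]=-3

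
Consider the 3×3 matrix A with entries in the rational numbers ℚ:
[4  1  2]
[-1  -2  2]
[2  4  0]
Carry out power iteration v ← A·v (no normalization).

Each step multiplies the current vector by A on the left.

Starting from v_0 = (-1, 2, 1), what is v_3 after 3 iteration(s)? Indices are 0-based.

v_0 = (-1, 2, 1).
v_1 = A·v_0 = (0, -1, 6).
v_2 = A·v_1 = (11, 14, -4).
v_3 = A·v_2 = (50, -47, 78).

v_3 = (50, -47, 78)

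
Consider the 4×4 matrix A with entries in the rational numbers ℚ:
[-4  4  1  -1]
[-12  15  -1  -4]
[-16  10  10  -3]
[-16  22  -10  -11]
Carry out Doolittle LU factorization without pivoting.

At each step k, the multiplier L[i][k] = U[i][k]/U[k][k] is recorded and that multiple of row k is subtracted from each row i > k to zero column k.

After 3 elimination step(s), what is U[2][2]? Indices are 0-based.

k=0: U[0][0]=-4
  eliminate (1,0): mult=3, new row 1: (0, 3, -4, -1); set L[1][0]=3
  eliminate (2,0): mult=4, new row 2: (0, -6, 6, 1); set L[2][0]=4
  eliminate (3,0): mult=4, new row 3: (0, 6, -14, -7); set L[3][0]=4
k=1: U[1][1]=3
  eliminate (2,1): mult=-2, new row 2: (0, 0, -2, -1); set L[2][1]=-2
  eliminate (3,1): mult=2, new row 3: (0, 0, -6, -5); set L[3][1]=2
k=2: U[2][2]=-2
  eliminate (3,2): mult=3, new row 3: (0, 0, 0, -2); set L[3][2]=3

U[2][2] = -2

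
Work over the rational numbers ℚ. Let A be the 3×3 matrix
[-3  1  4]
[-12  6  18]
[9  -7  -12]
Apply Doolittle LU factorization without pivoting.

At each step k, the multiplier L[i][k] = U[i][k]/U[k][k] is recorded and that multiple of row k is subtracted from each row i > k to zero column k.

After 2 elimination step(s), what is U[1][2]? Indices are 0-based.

U[1][2] = 2

[col 0] pivot -3
  R1 -= 4*R0 → (0, 2, 2)  (L[1][0] := 4)
  R2 -= -3*R0 → (0, -4, 0)  (L[2][0] := -3)
[col 1] pivot 2
  R2 -= -2*R1 → (0, 0, 4)  (L[2][1] := -2)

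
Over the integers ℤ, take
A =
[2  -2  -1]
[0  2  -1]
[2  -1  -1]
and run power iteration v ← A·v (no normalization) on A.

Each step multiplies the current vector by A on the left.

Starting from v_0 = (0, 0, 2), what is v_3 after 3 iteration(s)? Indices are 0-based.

v_0 = (0, 0, 2).
v_1 = A·v_0 = (-2, -2, -2).
v_2 = A·v_1 = (2, -2, 0).
v_3 = A·v_2 = (8, -4, 6).

v_3 = (8, -4, 6)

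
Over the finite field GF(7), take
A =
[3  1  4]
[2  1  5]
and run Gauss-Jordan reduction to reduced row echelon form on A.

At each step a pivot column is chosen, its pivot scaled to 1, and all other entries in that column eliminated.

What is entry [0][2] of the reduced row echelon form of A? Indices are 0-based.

M[0][2] = 6

pivot(0,0)=3: scale R0 → (1, 5, 6)
  clear (1,0): R1 −= (2)R0 → (0, 5, 0)
pivot(1,1)=5: scale R1 → (0, 1, 0)
  clear (0,1): R0 −= (5)R1 → (1, 0, 6)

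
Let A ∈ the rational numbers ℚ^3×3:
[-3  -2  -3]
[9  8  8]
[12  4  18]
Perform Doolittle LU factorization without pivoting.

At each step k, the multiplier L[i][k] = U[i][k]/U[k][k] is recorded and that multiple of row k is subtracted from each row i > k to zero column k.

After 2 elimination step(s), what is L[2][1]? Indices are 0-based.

Step 1: pivot at (0,0) is -3.
  row1 ← row1 − (-3)·row0  ⇒  L[1][0]=-3, U row1=(0, 2, -1)
  row2 ← row2 − (-4)·row0  ⇒  L[2][0]=-4, U row2=(0, -4, 6)
Step 2: pivot at (1,1) is 2.
  row2 ← row2 − (-2)·row1  ⇒  L[2][1]=-2, U row2=(0, 0, 4)

L[2][1] = -2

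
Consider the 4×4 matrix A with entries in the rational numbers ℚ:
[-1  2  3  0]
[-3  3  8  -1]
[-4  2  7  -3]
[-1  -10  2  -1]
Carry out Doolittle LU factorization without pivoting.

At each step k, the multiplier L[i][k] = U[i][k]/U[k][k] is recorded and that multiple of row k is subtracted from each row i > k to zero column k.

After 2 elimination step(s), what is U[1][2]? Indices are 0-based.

[col 0] pivot -1
  R1 -= 3*R0 → (0, -3, -1, -1)  (L[1][0] := 3)
  R2 -= 4*R0 → (0, -6, -5, -3)  (L[2][0] := 4)
  R3 -= 1*R0 → (0, -12, -1, -1)  (L[3][0] := 1)
[col 1] pivot -3
  R2 -= 2*R1 → (0, 0, -3, -1)  (L[2][1] := 2)
  R3 -= 4*R1 → (0, 0, 3, 3)  (L[3][1] := 4)

U[1][2] = -1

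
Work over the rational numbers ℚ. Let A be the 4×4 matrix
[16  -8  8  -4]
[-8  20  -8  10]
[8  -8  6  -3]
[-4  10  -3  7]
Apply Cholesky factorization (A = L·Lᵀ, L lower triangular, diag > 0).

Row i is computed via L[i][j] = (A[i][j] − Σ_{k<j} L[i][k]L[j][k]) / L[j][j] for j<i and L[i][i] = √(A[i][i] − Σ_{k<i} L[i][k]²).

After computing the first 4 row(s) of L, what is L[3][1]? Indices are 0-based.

L[3][1] = 2

Step 1: L[0][0] = √(16) = 4.
  L[1][0] = (-8) / L[0][0] = -2.
Step 2: L[1][1] = √(16) = 4.
  L[2][0] = (8) / L[0][0] = 2.
  L[2][1] = (-4) / L[1][1] = -1.
Step 3: L[2][2] = √(1) = 1.
  L[3][0] = (-4) / L[0][0] = -1.
  L[3][1] = (8) / L[1][1] = 2.
  L[3][2] = (1) / L[2][2] = 1.
Step 4: L[3][3] = √(1) = 1.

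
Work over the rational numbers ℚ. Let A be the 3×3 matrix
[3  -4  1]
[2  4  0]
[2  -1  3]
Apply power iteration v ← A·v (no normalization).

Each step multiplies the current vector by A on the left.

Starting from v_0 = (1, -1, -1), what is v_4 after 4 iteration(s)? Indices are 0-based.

v_0 = (1, -1, -1).
v_1 = A·v_0 = (6, -2, 0).
v_2 = A·v_1 = (26, 4, 14).
v_3 = A·v_2 = (76, 68, 90).
v_4 = A·v_3 = (46, 424, 354).

v_4 = (46, 424, 354)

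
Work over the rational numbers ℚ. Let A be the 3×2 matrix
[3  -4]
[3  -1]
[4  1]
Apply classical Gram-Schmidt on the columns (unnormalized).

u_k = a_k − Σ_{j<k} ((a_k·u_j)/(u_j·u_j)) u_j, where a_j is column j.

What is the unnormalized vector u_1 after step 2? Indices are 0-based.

Step 1: u_0 = a_0 = (3, 3, 4).
Step 2: u_1 = a_1 − (-11/34)·u_0 = (-103/34, -1/34, 39/17).

u_1 = (-103/34, -1/34, 39/17)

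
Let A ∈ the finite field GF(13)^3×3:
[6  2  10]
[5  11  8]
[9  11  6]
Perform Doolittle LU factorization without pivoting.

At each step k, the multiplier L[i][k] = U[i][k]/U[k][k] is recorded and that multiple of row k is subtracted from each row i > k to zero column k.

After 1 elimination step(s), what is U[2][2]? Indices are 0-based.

Step 1: pivot at (0,0) is 6.
  row1 ← row1 − (3)·row0  ⇒  L[1][0]=3, U row1=(0, 5, 4)
  row2 ← row2 − (8)·row0  ⇒  L[2][0]=8, U row2=(0, 8, 4)

U[2][2] = 4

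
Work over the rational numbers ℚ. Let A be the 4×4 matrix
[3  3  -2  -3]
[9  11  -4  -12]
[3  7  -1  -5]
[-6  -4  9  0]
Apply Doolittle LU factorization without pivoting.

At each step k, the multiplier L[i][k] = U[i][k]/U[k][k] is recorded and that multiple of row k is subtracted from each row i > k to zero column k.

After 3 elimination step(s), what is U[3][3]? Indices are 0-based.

Step 1: pivot at (0,0) is 3.
  row1 ← row1 − (3)·row0  ⇒  L[1][0]=3, U row1=(0, 2, 2, -3)
  row2 ← row2 − (1)·row0  ⇒  L[2][0]=1, U row2=(0, 4, 1, -2)
  row3 ← row3 − (-2)·row0  ⇒  L[3][0]=-2, U row3=(0, 2, 5, -6)
Step 2: pivot at (1,1) is 2.
  row2 ← row2 − (2)·row1  ⇒  L[2][1]=2, U row2=(0, 0, -3, 4)
  row3 ← row3 − (1)·row1  ⇒  L[3][1]=1, U row3=(0, 0, 3, -3)
Step 3: pivot at (2,2) is -3.
  row3 ← row3 − (-1)·row2  ⇒  L[3][2]=-1, U row3=(0, 0, 0, 1)

U[3][3] = 1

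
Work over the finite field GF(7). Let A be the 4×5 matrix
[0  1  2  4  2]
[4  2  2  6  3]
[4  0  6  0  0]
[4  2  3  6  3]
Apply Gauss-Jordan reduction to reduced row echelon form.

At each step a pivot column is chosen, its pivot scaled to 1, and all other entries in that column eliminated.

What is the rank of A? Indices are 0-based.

rank = 4

[1] R0 <-> R1
[1] R0 /= 4  ⇒  (1, 4, 4, 5, 6)
     R2 -= 4·R0  ⇒  (0, 5, 4, 1, 4)
     R3 -= 4·R0  ⇒  (0, 0, 1, 0, 0)
[2] R1 /= 1  ⇒  (0, 1, 2, 4, 2)
     R0 -= 4·R1  ⇒  (1, 0, 3, 3, 5)
     R2 -= 5·R1  ⇒  (0, 0, 1, 2, 1)
[3] R2 /= 1  ⇒  (0, 0, 1, 2, 1)
     R0 -= 3·R2  ⇒  (1, 0, 0, 4, 2)
     R1 -= 2·R2  ⇒  (0, 1, 0, 0, 0)
     R3 -= 1·R2  ⇒  (0, 0, 0, 5, 6)
[4] R3 /= 5  ⇒  (0, 0, 0, 1, 4)
     R0 -= 4·R3  ⇒  (1, 0, 0, 0, 0)
     R2 -= 2·R3  ⇒  (0, 0, 1, 0, 0)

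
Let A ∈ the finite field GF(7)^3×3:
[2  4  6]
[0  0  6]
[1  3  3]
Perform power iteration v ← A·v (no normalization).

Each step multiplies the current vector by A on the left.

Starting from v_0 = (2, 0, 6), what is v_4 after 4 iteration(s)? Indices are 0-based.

v_0 = (2, 0, 6).
v_1 = A·v_0 = (5, 1, 6).
v_2 = A·v_1 = (1, 1, 5).
v_3 = A·v_2 = (1, 2, 5).
v_4 = A·v_3 = (5, 2, 1).

v_4 = (5, 2, 1)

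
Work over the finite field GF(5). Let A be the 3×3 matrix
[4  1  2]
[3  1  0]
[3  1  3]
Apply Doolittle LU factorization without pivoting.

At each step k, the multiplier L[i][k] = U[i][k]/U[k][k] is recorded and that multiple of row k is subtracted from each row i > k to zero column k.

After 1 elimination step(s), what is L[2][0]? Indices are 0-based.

k=0: U[0][0]=4
  eliminate (1,0): mult=2, new row 1: (0, 4, 1); set L[1][0]=2
  eliminate (2,0): mult=2, new row 2: (0, 4, 4); set L[2][0]=2

L[2][0] = 2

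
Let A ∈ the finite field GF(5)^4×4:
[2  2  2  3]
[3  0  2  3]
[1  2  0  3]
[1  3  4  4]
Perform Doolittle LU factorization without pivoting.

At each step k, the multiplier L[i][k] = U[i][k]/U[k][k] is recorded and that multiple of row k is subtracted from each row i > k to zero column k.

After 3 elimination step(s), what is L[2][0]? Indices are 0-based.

L[2][0] = 3

[col 0] pivot 2
  R1 -= 4*R0 → (0, 2, 4, 1)  (L[1][0] := 4)
  R2 -= 3*R0 → (0, 1, 4, 4)  (L[2][0] := 3)
  R3 -= 3*R0 → (0, 2, 3, 0)  (L[3][0] := 3)
[col 1] pivot 2
  R2 -= 3*R1 → (0, 0, 2, 1)  (L[2][1] := 3)
  R3 -= 1*R1 → (0, 0, 4, 4)  (L[3][1] := 1)
[col 2] pivot 2
  R3 -= 2*R2 → (0, 0, 0, 2)  (L[3][2] := 2)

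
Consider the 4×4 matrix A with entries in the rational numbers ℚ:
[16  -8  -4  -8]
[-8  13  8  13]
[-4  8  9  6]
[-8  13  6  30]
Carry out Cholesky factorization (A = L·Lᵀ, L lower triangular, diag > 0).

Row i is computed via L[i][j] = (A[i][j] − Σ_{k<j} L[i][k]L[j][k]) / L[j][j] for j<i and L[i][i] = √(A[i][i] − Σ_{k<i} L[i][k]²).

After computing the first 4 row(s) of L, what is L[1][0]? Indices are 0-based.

L[1][0] = -2

Step 1: L[0][0] = √(16) = 4.
  L[1][0] = (-8) / L[0][0] = -2.
Step 2: L[1][1] = √(9) = 3.
  L[2][0] = (-4) / L[0][0] = -1.
  L[2][1] = (6) / L[1][1] = 2.
Step 3: L[2][2] = √(4) = 2.
  L[3][0] = (-8) / L[0][0] = -2.
  L[3][1] = (9) / L[1][1] = 3.
  L[3][2] = (-2) / L[2][2] = -1.
Step 4: L[3][3] = √(16) = 4.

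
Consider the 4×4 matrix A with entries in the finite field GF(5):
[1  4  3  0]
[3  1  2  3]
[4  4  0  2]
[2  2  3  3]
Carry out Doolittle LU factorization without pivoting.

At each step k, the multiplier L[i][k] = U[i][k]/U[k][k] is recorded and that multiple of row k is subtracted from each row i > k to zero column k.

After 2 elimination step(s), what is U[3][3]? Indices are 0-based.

Step 1: pivot at (0,0) is 1.
  row1 ← row1 − (3)·row0  ⇒  L[1][0]=3, U row1=(0, 4, 3, 3)
  row2 ← row2 − (4)·row0  ⇒  L[2][0]=4, U row2=(0, 3, 3, 2)
  row3 ← row3 − (2)·row0  ⇒  L[3][0]=2, U row3=(0, 4, 2, 3)
Step 2: pivot at (1,1) is 4.
  row2 ← row2 − (2)·row1  ⇒  L[2][1]=2, U row2=(0, 0, 2, 1)
  row3 ← row3 − (1)·row1  ⇒  L[3][1]=1, U row3=(0, 0, 4, 0)

U[3][3] = 0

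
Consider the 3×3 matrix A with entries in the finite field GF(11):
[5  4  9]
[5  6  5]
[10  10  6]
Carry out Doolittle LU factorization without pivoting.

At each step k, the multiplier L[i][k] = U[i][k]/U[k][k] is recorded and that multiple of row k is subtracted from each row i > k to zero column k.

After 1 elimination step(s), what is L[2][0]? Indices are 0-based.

[col 0] pivot 5
  R1 -= 1*R0 → (0, 2, 7)  (L[1][0] := 1)
  R2 -= 2*R0 → (0, 2, 10)  (L[2][0] := 2)

L[2][0] = 2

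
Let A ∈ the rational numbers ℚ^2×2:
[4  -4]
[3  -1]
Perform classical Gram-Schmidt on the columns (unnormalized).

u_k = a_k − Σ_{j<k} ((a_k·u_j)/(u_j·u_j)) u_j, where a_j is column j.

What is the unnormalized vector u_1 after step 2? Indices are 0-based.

u_1 = (-24/25, 32/25)

Step 1: u_0 = a_0 = (4, 3).
Step 2: u_1 = a_1 − (-19/25)·u_0 = (-24/25, 32/25).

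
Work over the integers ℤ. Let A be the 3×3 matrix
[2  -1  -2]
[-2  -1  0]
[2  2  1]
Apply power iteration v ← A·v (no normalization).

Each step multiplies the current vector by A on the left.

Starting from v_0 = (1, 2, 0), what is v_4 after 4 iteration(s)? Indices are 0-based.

v_0 = (1, 2, 0).
v_1 = A·v_0 = (0, -4, 6).
v_2 = A·v_1 = (-8, 4, -2).
v_3 = A·v_2 = (-16, 12, -10).
v_4 = A·v_3 = (-24, 20, -18).

v_4 = (-24, 20, -18)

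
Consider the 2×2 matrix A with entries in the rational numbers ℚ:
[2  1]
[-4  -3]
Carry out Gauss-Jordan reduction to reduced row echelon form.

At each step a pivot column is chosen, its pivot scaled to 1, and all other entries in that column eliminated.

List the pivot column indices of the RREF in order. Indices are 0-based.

[1] R0 /= 2  ⇒  (1, 1/2)
     R1 -= -4·R0  ⇒  (0, -1)
[2] R1 /= -1  ⇒  (0, 1)
     R0 -= 1/2·R1  ⇒  (1, 0)

pivot columns: 0, 1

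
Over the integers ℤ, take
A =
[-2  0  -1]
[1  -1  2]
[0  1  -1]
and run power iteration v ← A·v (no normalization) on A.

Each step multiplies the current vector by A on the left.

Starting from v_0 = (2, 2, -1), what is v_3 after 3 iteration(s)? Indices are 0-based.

v_0 = (2, 2, -1).
v_1 = A·v_0 = (-3, -2, 3).
v_2 = A·v_1 = (3, 5, -5).
v_3 = A·v_2 = (-1, -12, 10).

v_3 = (-1, -12, 10)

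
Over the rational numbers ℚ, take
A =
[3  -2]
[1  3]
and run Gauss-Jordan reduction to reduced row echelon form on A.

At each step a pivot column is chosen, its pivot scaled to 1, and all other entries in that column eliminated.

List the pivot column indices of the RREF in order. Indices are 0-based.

pivot columns: 0, 1

pivot(0,0)=3: scale R0 → (1, -2/3)
  clear (1,0): R1 −= (1)R0 → (0, 11/3)
pivot(1,1)=11/3: scale R1 → (0, 1)
  clear (0,1): R0 −= (-2/3)R1 → (1, 0)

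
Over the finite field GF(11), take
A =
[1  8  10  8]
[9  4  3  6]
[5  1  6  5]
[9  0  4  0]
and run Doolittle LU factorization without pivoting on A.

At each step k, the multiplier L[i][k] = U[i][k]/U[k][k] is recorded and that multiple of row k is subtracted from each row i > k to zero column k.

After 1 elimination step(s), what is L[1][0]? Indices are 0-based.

[col 0] pivot 1
  R1 -= 9*R0 → (0, 9, 1, 0)  (L[1][0] := 9)
  R2 -= 5*R0 → (0, 5, 0, 9)  (L[2][0] := 5)
  R3 -= 9*R0 → (0, 5, 2, 5)  (L[3][0] := 9)

L[1][0] = 9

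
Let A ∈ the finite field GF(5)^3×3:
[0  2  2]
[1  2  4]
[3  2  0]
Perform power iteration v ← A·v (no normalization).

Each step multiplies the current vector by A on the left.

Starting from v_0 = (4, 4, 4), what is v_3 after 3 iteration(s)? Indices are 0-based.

v_3 = (2, 1, 2)

v_0 = (4, 4, 4).
v_1 = A·v_0 = (1, 3, 0).
v_2 = A·v_1 = (1, 2, 4).
v_3 = A·v_2 = (2, 1, 2).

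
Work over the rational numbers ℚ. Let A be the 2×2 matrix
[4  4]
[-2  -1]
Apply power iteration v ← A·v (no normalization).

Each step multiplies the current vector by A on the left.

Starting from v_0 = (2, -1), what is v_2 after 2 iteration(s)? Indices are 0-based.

v_0 = (2, -1).
v_1 = A·v_0 = (4, -3).
v_2 = A·v_1 = (4, -5).

v_2 = (4, -5)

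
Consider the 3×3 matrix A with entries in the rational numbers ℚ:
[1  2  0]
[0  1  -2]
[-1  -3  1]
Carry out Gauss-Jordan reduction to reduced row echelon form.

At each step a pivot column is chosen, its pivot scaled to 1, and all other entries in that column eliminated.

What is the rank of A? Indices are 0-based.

rank = 3

step 1: normalize row 0 (÷1) = (1, 2, 0)
  row 2: subtract -1×row0 = (0, -1, 1)
step 2: normalize row 1 (÷1) = (0, 1, -2)
  row 0: subtract 2×row1 = (1, 0, 4)
  row 2: subtract -1×row1 = (0, 0, -1)
step 3: normalize row 2 (÷-1) = (0, 0, 1)
  row 0: subtract 4×row2 = (1, 0, 0)
  row 1: subtract -2×row2 = (0, 1, 0)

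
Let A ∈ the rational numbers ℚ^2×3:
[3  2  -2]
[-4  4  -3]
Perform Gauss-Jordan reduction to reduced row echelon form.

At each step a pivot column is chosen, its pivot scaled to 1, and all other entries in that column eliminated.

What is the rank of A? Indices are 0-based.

step 1: normalize row 0 (÷3) = (1, 2/3, -2/3)
  row 1: subtract -4×row0 = (0, 20/3, -17/3)
step 2: normalize row 1 (÷20/3) = (0, 1, -17/20)
  row 0: subtract 2/3×row1 = (1, 0, -1/10)

rank = 2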